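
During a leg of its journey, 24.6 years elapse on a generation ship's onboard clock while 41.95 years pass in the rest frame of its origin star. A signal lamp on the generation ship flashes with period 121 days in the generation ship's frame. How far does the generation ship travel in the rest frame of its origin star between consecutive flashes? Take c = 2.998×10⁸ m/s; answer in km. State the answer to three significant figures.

γ = Δt/Δτ = 41.95/24.6 = 1.70528.
β = √(1 − 1/γ²) = 0.81001. Lab-frame period = γτ = 1.70528×121 days = 206.34 days. Distance = βc × γτ = 0.81001 × 2.998×10⁸ m/s × 17827776 s = 4.3293×10^15 m = 4.33×10^12 km.

4.33×10^12 km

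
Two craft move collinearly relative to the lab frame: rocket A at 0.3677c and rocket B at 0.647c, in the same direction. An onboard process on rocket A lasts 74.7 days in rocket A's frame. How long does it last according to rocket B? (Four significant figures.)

80.29 days

Transform rocket A's velocity into rocket B's frame: (0.3677 − 0.647)/(1 − 0.3677·0.647) = −0.2793/0.7620981, so the relative speed is 0.36649c.
At |u| = 0.36649c, γ = (1 − 0.134315)^(−1/2) = 1.0748.
The clock on rocket A records proper time, so rocket B measures Δt = γΔτ = 1.0748 × 74.7 = 80.29 days.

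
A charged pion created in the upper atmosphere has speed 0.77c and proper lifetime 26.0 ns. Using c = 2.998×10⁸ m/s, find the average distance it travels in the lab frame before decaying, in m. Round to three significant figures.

9.41 m

γ = 1/√(1 − β²) = 1/√(1 − 0.5929) = 1/√0.4071 = 1/0.638044 = 1.5673.
Lab-frame lifetime: Δt = γτ = 1.5673 × 26.0 ns = 40.75 ns.
Distance: d = vΔt = 0.77 × 2.998×10⁸ m/s × 4.0750×10^-8 s = 9.41 m.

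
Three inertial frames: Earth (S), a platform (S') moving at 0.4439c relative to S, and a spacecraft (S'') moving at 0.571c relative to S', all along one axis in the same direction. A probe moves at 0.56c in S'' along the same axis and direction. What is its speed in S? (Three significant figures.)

First combine the probe and spacecraft (S''→S'): u₁ = (0.56 + 0.571)/(1 + 0.56×0.571) = 1.131/1.31976 = 0.85697.
Then combine with the platform (S'→S): u = (0.85697 + 0.4439)/(1 + 0.85697×0.4439) = 1.30087/1.380408983 = 0.94238.

0.942c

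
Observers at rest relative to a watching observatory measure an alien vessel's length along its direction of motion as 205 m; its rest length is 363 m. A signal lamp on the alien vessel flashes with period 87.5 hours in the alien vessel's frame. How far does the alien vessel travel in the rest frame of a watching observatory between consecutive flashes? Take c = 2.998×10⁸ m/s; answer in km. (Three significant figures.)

1.38×10^11 km

Length contraction gives γ = L₀/L = 363/205 = 1.77073.
β = √(1 − 1/γ²) = 0.82527. Lab-frame period = γτ = 1.77073×87.5 hours = 154.94 hours. Distance = βc × γτ = 0.82527 × 2.998×10⁸ m/s × 557784 s = 1.3800×10^14 m = 1.38×10^11 km.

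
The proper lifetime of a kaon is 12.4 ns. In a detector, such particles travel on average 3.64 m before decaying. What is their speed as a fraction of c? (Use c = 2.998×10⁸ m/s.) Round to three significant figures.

d = βγcτ ⇒ βγ = d/(cτ) = 3.640 m / (3.71752 m) = 0.97915.
β = (βγ)/√(1+(βγ)²) = 0.97915/√1.958735 = 0.700.

0.700c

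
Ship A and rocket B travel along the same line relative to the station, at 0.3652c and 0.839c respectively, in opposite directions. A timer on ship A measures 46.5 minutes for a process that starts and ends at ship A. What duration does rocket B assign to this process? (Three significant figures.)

120 minutes

The velocity of ship A relative to rocket B is (0.3652 + 0.839)c / (1 + 0.3652×0.839) = 0.92177c; relative speed 0.92177c.
γ for this relative speed: γ = 1/√(1 − 0.84966) = 2.5791.
Ship A's interval is proper; time dilation gives Δt_B = γΔτ = 2.5791 × 46.5 minutes = 120 minutes.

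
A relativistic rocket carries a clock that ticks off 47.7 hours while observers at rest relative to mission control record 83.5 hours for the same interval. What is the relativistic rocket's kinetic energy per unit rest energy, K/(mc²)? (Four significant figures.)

From Δt = γΔτ: γ = 83.5/47.7 = 1.75052.
Since K = (γ−1)mc², K/(mc²) = 1.75052 − 1 = 0.7505.

0.7505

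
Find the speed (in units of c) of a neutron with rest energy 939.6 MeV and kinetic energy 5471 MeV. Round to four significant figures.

0.9892c

K = (γ−1)mc², so γ = 1 + 5471/939.6 = 6.8227.
Then v/c = √(1 − γ⁻²) = √(1 − 0.0214826) = √0.9785174 = 0.9892.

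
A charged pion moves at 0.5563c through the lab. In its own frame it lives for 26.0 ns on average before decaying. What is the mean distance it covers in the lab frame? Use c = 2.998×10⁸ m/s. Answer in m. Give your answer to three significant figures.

γ = 1/√(1 − β²) = 1/√(1 − 0.30946969) = 1/√0.69053031 = 1/0.830982 = 1.2034.
Lab-frame lifetime: Δt = γτ = 1.2034 × 26.0 ns = 31.288 ns.
Distance: d = vΔt = 0.5563 × 2.998×10⁸ m/s × 3.1288×10^-8 s = 5.22 m.

5.22 m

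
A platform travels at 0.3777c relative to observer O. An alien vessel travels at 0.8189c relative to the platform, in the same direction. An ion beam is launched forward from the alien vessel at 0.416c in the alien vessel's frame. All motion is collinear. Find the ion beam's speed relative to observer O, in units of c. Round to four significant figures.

0.9636c

Compose velocities in two stages. Stage 1 (into S'): u₁ = (0.416+0.8189)/(1+0.416×0.8189) = 0.92111.
Stage 2 (into S): u = (0.92111+0.3777)/(1+0.92111×0.3777) = 0.96358, so the speed is 0.9636c.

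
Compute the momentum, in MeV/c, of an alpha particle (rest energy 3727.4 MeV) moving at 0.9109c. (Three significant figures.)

8230 MeV/c

Lorentz factor: γ = (1 − 0.82973881)^(−1/2) = 2.4235.
Momentum: p = γβ·mc = 2.4235 × 0.9109 × 3727.4 MeV/c = 8230 MeV/c.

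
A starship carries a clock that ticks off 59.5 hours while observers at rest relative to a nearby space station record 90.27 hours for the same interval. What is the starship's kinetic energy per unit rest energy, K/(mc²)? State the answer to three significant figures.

0.517

The time-dilation ratio gives γ = 90.27/59.5 = 1.51714.
Since K = (γ−1)mc², K/(mc²) = 1.51714 − 1 = 0.517.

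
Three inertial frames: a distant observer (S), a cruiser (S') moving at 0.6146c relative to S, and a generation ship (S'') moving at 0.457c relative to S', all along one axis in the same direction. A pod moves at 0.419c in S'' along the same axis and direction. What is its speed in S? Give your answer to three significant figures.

Compose velocities in two stages. Stage 1 (into S'): u₁ = (0.419+0.457)/(1+0.419×0.457) = 0.73522.
Stage 2 (into S): u = (0.73522+0.6146)/(1+0.73522×0.6146) = 0.92971, so the speed is 0.930c.

0.930c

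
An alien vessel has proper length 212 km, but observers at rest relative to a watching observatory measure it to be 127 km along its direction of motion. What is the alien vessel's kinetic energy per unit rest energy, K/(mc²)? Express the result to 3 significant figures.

0.669

Length contraction gives γ = L₀/L = 212/127 = 1.66929.
K/(mc²) = γ − 1 = 1.66929 − 1 = 0.669.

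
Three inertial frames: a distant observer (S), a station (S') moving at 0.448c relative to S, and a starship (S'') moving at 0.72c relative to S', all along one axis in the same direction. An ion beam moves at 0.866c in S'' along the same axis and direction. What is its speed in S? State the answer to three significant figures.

First combine the ion beam and starship (S''→S'): u₁ = (0.866 + 0.72)/(1 + 0.866×0.72) = 1.586/1.62352 = 0.97689.
Then combine with the station (S'→S): u = (0.97689 + 0.448)/(1 + 0.97689×0.448) = 1.42489/1.43764672 = 0.99113.

0.991c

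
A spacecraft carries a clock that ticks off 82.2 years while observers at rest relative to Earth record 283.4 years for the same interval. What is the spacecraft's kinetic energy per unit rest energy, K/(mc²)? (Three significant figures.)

2.45

The time-dilation ratio gives γ = 283.4/82.2 = 3.44769.
Since K = (γ−1)mc², K/(mc²) = 3.44769 − 1 = 2.45.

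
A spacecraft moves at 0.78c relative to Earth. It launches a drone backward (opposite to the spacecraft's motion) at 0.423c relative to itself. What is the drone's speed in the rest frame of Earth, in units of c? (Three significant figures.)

0.533c

In units of c, u = (u' + v)/(1 + u'v) with u' = −0.423 and v = 0.78.
Numerator: −0.423 + 0.78 = 0.357. Denominator: 1 + (−0.423)(0.78) = 0.67006.
u = 0.357/0.67006 = 0.53279, so the speed is 0.533c.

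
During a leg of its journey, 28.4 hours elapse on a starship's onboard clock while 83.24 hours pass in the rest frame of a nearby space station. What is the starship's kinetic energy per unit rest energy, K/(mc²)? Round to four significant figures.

γ = Δt/Δτ = 83.24/28.4 = 2.93099.
K/(mc²) = γ − 1 = 2.93099 − 1 = 1.931.

1.931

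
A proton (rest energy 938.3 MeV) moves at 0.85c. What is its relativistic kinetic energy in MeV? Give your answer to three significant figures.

843 MeV

With β = 0.85, γ = 1/√(1 − 0.85²) = 1/√0.2775 = 1.89832.
Kinetic energy: K = (γ − 1)mc² = (1.89832 − 1) × 938.3 MeV = 0.89832 × 938.3 = 843 MeV.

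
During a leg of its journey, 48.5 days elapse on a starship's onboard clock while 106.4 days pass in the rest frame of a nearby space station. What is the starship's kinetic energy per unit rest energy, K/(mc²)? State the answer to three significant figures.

γ = Δt/Δτ = 106.4/48.5 = 2.19381.
K/(mc²) = γ − 1 = 2.19381 − 1 = 1.19.

1.19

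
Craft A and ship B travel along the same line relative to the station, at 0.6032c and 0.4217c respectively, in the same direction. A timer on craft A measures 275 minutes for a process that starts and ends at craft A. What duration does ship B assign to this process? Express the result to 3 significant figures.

The velocity of craft A relative to ship B is (0.6032 − 0.4217)c / (1 − 0.6032×0.4217) = 0.24342c; relative speed 0.24342c.
γ for this relative speed: γ = 1/√(1 − 0.0592533) = 1.031.
The clock on craft A records proper time, so ship B measures Δt = γΔτ = 1.031 × 275 = 284 minutes.

284 minutes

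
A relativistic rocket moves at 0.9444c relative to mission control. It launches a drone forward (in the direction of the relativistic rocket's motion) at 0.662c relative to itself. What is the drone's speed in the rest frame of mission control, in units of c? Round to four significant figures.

In units of c, u = (u' + v)/(1 + u'v) with u' = 0.662 and v = 0.9444.
Numerator: 0.662 + 0.9444 = 1.6064. Denominator: 1 + (0.662)(0.9444) = 1.6251928.
u = 1.6064/1.6251928 = 0.98844, so the speed is 0.9884c.

0.9884c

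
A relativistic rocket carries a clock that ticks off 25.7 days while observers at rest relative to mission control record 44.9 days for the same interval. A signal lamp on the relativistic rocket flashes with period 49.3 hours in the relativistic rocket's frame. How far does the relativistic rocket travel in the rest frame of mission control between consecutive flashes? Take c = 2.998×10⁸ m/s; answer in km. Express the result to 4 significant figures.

The time-dilation ratio gives γ = 44.9/25.7 = 1.74708.
β = √(1 − 1/γ²) = 0.81999. Lab-frame period = γτ = 1.74708×49.3 hours = 86.131 hours. Distance = βc × γτ = 0.81999 × 2.998×10⁸ m/s × 310071.6 s = 7.6226×10^13 m = 7.623×10^10 km.

7.623×10^10 km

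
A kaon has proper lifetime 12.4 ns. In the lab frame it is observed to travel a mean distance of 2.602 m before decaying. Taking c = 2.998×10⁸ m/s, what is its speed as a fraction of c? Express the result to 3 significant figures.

d = βγcτ ⇒ βγ = d/(cτ) = 2.602 m / (3.71752 m) = 0.69993.
β = (βγ)/√(1+(βγ)²) = 0.69993/√1.489902 = 0.573.

0.573c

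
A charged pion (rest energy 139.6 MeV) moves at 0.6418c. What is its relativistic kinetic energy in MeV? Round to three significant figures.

42.4 MeV

γ = 1/√(1 − β²) = 1/√(1 − 0.41190724) = 1/√0.58809276 = 1/0.766872 = 1.304.
Kinetic energy: K = (γ − 1)mc² = (1.304 − 1) × 139.6 MeV = 0.304 × 139.6 = 42.4 MeV.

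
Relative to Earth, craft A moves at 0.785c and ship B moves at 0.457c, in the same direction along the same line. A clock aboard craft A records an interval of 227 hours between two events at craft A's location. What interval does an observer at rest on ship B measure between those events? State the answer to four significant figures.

Speed of craft A in ship B's frame: u = (v_A − v_B)/(1 − v_A v_B/c²) = (0.785 − 0.457)/(1 − 0.785×0.457) = 0.328/0.641255 = 0.5115; |u| = 0.5115c.
At |u| = 0.5115c, γ = (1 − 0.261632)^(−1/2) = 1.1638.
The clock on craft A records proper time, so ship B measures Δt = γΔτ = 1.1638 × 227 = 264.2 hours.

264.2 hours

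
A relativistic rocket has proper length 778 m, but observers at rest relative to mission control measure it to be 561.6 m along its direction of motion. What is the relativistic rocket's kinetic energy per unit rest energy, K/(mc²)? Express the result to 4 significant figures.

Length contraction gives γ = L₀/L = 778/561.6 = 1.38533.
Since K = (γ−1)mc², K/(mc²) = 1.38533 − 1 = 0.3853.

0.3853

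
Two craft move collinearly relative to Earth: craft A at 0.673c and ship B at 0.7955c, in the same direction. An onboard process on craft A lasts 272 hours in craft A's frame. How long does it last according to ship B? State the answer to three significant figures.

Transform craft A's velocity into ship B's frame: (0.673 − 0.7955)/(1 − 0.673·0.7955) = −0.1225/0.4646285, so the relative speed is 0.26365c.
γ for this relative speed: γ = 1/√(1 − 0.0695113) = 1.0367.
The clock on craft A records proper time, so ship B measures Δt = γΔτ = 1.0367 × 272 = 282 hours.

282 hours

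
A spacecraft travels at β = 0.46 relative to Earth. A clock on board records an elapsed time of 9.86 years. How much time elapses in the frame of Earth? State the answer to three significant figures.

11.1 years

With β = 0.46, γ = 1/√(1 − 0.46²) = 1/√0.7884 = 1.1262.
The onboard clock measures proper time, so the interval in the rest frame of Earth is dilated: Δt = γ·Δτ = 1.1262 × 9.86 years = 11.1 years.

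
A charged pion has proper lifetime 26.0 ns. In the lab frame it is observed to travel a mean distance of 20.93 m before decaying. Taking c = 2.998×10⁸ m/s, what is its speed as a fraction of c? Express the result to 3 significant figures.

d = βγcτ ⇒ βγ = d/(cτ) = 20.93 m / (7.7948 m) = 2.6851.
β = (βγ)/√(1+(βγ)²) = 2.6851/√8.20976 = 0.937.

0.937c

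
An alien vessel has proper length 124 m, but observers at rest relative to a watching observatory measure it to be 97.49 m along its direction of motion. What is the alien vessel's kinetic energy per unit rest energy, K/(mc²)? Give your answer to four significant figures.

γ = L₀/L = 124/97.49 = 1.27193.
Since K = (γ−1)mc², K/(mc²) = 1.27193 − 1 = 0.2719.

0.2719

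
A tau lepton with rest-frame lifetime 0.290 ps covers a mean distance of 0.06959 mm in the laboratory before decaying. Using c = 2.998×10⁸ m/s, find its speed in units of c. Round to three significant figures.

0.625c

Let x = d/(cτ) = 6.959×10^-5 m / (2.998×10⁸ m/s × 2.900×10^-13 s) = 0.80042. Since d = βγcτ, x = βγ = β/√(1−β²).
Solving: β² = x²/(1+x²) = 0.640672/1.640672 = 0.390494, so β = 0.625.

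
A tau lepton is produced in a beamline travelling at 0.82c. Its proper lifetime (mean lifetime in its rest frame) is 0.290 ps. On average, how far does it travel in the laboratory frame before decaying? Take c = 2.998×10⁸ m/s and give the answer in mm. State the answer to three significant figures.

With β = 0.82, γ = 1/√(1 − 0.82²) = 1/√0.3276 = 1.7471.
Lab-frame lifetime: Δt = γτ = 1.7471 × 0.290 ps = 0.50666 ps.
Distance: d = vΔt = 0.82 × 2.998×10⁸ m/s × 5.0666×10^-13 s = 1.25×10^-4 m = 0.125 mm.

0.125 mm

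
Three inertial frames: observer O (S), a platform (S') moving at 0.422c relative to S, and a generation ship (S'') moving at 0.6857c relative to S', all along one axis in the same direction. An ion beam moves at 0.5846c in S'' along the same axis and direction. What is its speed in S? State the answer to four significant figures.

Apply u = (u'+v)/(1+u'v) twice. Ion beam in the platform frame: (0.5846+0.6857)/(1+0.5846·0.6857) = 1.2703/1.40086022 = 0.9068c.
That velocity, transformed to the rest frame of observer O: (0.9068+0.422)/(1+0.9068·0.422) = 1.3288/1.3826696 = 0.96104c.

0.9610c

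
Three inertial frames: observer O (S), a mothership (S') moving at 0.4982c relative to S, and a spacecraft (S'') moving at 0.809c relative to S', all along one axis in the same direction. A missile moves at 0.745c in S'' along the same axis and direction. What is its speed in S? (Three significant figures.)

0.990c

First combine the missile and spacecraft (S''→S'): u₁ = (0.745 + 0.809)/(1 + 0.745×0.809) = 1.554/1.602705 = 0.96961.
Then combine with the mothership (S'→S): u = (0.96961 + 0.4982)/(1 + 0.96961×0.4982) = 1.46781/1.483059702 = 0.98972.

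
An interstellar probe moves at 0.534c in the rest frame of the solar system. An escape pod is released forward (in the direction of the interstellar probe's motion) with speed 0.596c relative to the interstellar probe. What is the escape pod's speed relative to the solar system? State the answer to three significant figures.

In units of c, u = (u' + v)/(1 + u'v) with u' = 0.596 and v = 0.534.
Numerator: 0.596 + 0.534 = 1.13. Denominator: 1 + (0.596)(0.534) = 1.318264.
u = 1.13/1.318264 = 0.85719, so the speed is 0.857c.

0.857c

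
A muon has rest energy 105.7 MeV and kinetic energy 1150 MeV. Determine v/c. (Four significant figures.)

0.9965

K = (γ−1)mc², so γ = 1 + 1150/105.7 = 11.88.
Then v/c = √(1 − γ⁻²) = √(1 − 0.00708544) = √0.99291456 = 0.9965.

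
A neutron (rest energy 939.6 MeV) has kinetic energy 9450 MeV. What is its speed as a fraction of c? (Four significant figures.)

K = (γ−1)mc², so γ = 1 + 9450/939.6 = 11.057.
Then v/c = √(1 − γ⁻²) = √(1 − 0.00817947) = √0.99182053 = 0.9959.

0.9959c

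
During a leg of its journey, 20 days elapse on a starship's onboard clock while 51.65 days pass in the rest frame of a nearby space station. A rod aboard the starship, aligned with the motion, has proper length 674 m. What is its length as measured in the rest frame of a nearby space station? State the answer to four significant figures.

γ = Δt/Δτ = 51.65/20 = 2.5825.
L = L₀/γ = 674/2.5825 = 261.0 m.

261.0 m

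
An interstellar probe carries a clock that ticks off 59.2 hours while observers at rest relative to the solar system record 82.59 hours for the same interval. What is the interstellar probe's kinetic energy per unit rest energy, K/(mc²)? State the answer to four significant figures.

From Δt = γΔτ: γ = 82.59/59.2 = 1.3951.
Since K = (γ−1)mc², K/(mc²) = 1.3951 − 1 = 0.3951.

0.3951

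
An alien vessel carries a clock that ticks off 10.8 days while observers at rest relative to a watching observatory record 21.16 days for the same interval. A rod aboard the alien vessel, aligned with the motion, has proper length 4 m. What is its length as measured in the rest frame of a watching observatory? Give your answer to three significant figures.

The time-dilation ratio gives γ = 21.16/10.8 = 1.95926.
L = L₀/γ = 4/1.95926 = 2.04 m.

2.04 m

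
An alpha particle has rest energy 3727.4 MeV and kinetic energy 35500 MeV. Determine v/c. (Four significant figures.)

0.9955

K = (γ−1)mc², so γ = 1 + 35500/3727.4 = 10.524.
Then v/c = √(1 − γ⁻²) = √(1 − 0.00902897) = √0.99097103 = 0.9955.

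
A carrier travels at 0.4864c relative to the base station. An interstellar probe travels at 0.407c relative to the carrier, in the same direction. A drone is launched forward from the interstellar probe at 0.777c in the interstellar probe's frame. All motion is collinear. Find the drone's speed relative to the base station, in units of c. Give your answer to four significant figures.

Compose velocities in two stages. Stage 1 (into S'): u₁ = (0.777+0.407)/(1+0.777×0.407) = 0.89953.
Stage 2 (into S): u = (0.89953+0.4864)/(1+0.89953×0.4864) = 0.9641, so the speed is 0.9641c.

0.9641c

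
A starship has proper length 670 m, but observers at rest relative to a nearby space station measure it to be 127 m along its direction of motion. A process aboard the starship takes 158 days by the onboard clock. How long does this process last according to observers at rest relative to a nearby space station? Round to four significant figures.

Length contraction gives γ = L₀/L = 670/127 = 5.27559.
Δt = γΔτ = 5.27559 × 158 = 833.5 days.

833.5 days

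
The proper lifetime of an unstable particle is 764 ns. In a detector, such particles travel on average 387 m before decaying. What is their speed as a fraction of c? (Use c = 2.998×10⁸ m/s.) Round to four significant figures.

Let x = d/(cτ) = 387.0 m / (2.998×10⁸ m/s × 7.640×10^-7 s) = 1.6896. Since d = βγcτ, x = βγ = β/√(1−β²).
Solving: β² = x²/(1+x²) = 2.85475/3.85475 = 0.74058, so β = 0.8606.

0.8606c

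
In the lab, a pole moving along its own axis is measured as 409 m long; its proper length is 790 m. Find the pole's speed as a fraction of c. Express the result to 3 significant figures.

Length contraction gives γ = L₀/L = 790/409 = 1.9315.
β = √(1 − 1/γ²) = √0.731953 = 0.856.

0.856c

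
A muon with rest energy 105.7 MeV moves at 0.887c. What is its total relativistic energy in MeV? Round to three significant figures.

229 MeV

γ = 1/√(1 − β²) = 1/√(1 − 0.786769) = 1/√0.213231 = 1/0.461769 = 2.1656.
Total energy: E = γmc² = 2.1656 × 105.7 MeV = 229 MeV.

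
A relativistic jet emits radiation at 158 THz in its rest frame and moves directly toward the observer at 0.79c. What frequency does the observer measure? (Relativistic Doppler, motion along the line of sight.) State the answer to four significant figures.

461.3 THz

Relativistic Doppler (source moving toward): f_obs = f_src · √((1+β)/(1−β)).
With β = 0.79: factor = √(1.79/0.21) = 2.9196.
f_obs = 158 × 2.9196 = 461.3 THz.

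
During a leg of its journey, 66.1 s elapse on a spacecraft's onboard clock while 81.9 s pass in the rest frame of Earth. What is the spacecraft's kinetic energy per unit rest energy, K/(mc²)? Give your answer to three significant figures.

From Δt = γΔτ: γ = 81.9/66.1 = 1.23903.
Since K = (γ−1)mc², K/(mc²) = 1.23903 − 1 = 0.239.

0.239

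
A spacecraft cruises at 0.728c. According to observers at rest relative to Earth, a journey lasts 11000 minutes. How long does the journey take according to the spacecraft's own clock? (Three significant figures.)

7540 minutes

With β = 0.728, γ = 1/√(1 − 0.728²) = 1/√0.470016 = 1.4586.
The moving clock records proper time: Δτ = Δt/γ = 11000/1.4586 = 7540 minutes.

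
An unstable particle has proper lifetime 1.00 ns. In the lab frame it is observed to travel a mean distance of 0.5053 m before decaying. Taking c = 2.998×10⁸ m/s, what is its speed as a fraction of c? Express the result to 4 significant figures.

0.8600c

d = βγcτ ⇒ βγ = d/(cτ) = 0.5053 m / (0.2998 m) = 1.6855.
β = (βγ)/√(1+(βγ)²) = 1.6855/√3.84091 = 0.8600.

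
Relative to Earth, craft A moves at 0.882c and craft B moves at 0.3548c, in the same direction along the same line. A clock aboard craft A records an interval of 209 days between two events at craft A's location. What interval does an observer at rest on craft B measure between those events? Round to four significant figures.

The velocity of craft A relative to craft B is (0.882 − 0.3548)c / (1 − 0.882×0.3548) = 0.76732c; relative speed 0.76732c.
γ for this relative speed: γ = 1/√(1 − 0.58878) = 1.5594.
The clock on craft A records proper time, so craft B measures Δt = γΔτ = 1.5594 × 209 = 325.9 days.

325.9 days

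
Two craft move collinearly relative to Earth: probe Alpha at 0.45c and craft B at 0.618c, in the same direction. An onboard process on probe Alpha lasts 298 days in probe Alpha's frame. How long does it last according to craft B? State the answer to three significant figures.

The velocity of probe Alpha relative to craft B is (0.45 − 0.618)c / (1 − 0.45×0.618) = −0.23272c; relative speed 0.23272c.
γ for this relative speed: γ = 1/√(1 − 0.0541586) = 1.0282.
The clock on probe Alpha records proper time, so craft B measures Δt = γΔτ = 1.0282 × 298 = 306 days.

306 days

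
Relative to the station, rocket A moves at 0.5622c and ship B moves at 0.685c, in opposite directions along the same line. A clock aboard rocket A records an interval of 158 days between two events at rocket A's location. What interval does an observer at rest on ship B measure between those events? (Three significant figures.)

363 days

Transform rocket A's velocity into ship B's frame: (0.5622 + 0.685)/(1 + 0.5622·0.685) = 1.2472/1.385107, so the relative speed is 0.90044c.
γ for this relative speed: γ = 1/√(1 − 0.810792) = 2.299.
Rocket A's interval is proper; time dilation gives Δt_B = γΔτ = 2.299 × 158 days = 363 days.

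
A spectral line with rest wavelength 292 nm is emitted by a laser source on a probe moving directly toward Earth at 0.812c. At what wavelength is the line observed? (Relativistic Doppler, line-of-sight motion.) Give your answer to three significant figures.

Relativistic Doppler for wavelength: λ_obs = λ_src · √((1−β)/(1+β)).
With β = 0.812: factor = √(0.188/1.812) = 0.32211.
λ_obs = 292 × 0.32211 = 94.1 nm.

94.1 nm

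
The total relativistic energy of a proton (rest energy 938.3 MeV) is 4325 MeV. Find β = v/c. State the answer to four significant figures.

0.9762

Total energy E = γmc² gives γ = 4325/938.3 = 4.6094.
Hence β = √(1 − 1/γ²) = √(1 − 0.0470664) = √0.9529336 = 0.9762.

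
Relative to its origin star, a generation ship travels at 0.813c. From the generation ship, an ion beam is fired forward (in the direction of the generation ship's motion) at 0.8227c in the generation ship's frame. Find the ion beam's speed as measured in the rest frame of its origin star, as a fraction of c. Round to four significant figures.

In units of c, u = (u' + v)/(1 + u'v) with u' = 0.8227 and v = 0.813.
Numerator: 0.8227 + 0.813 = 1.6357. Denominator: 1 + (0.8227)(0.813) = 1.6688551.
u = 1.6357/1.6688551 = 0.98013, so the speed is 0.9801c.

0.9801c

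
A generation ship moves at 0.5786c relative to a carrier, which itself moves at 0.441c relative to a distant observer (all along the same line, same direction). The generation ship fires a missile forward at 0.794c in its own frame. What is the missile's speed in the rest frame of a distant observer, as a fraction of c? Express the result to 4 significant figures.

0.9765c

Compose velocities in two stages. Stage 1 (into S'): u₁ = (0.794+0.5786)/(1+0.794×0.5786) = 0.94052.
Stage 2 (into S): u = (0.94052+0.441)/(1+0.94052×0.441) = 0.9765, so the speed is 0.9765c.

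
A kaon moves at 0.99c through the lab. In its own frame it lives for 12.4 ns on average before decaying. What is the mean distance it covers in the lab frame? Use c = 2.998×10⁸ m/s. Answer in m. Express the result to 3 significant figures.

26.1 m

β² = 0.9801, so γ = 1/√0.0199 = 7.0888.
Lab-frame lifetime: Δt = γτ = 7.0888 × 12.4 ns = 87.901 ns.
Distance: d = vΔt = 0.99 × 2.998×10⁸ m/s × 8.7901×10^-8 s = 26.1 m.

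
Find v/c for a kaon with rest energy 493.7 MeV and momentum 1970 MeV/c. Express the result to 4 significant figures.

pc/(mc²) = 1970/493.7 = 3.9903 = βγ = β/√(1−β²).
So β² = x²/(1 + x²) with x = 3.9903: x² = 15.9225, β² = 15.9225/16.9225 = 0.940907, β = 0.9700.

0.9700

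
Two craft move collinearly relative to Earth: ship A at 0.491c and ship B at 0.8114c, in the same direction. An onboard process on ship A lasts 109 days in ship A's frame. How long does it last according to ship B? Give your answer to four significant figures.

Transform ship A's velocity into ship B's frame: (0.491 − 0.8114)/(1 − 0.491·0.8114) = −0.3204/0.6016026, so the relative speed is 0.53258c.
At |u| = 0.53258c, γ = (1 − 0.283641)^(−1/2) = 1.1815.
Ship A's interval is proper; time dilation gives Δt_B = γΔτ = 1.1815 × 109 days = 128.8 days.

128.8 days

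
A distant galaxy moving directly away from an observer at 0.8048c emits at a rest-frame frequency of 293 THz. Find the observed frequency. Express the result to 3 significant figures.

96.4 THz

Relativistic Doppler (source moving away): f_obs = f_src · √((1−β)/(1+β)).
With β = 0.8048: factor = √(0.1952/1.8048) = 0.32887.
f_obs = 293 × 0.32887 = 96.4 THz.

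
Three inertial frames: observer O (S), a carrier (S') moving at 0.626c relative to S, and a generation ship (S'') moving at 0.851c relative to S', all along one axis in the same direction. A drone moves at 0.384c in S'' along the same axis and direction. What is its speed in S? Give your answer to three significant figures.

0.984c

Apply u = (u'+v)/(1+u'v) twice. Drone in the carrier frame: (0.384+0.851)/(1+0.384·0.851) = 1.235/1.326784 = 0.93082c.
That velocity, transformed to the rest frame of observer O: (0.93082+0.626)/(1+0.93082·0.626) = 1.55682/1.58269332 = 0.98365c.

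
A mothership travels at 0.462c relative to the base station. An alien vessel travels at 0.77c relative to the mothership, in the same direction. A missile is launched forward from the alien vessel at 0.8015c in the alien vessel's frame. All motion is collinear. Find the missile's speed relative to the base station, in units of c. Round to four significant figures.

0.9895c

First combine the missile and alien vessel (S''→S'): u₁ = (0.8015 + 0.77)/(1 + 0.8015×0.77) = 1.5715/1.617155 = 0.97177.
Then combine with the mothership (S'→S): u = (0.97177 + 0.462)/(1 + 0.97177×0.462) = 1.43377/1.44895774 = 0.98952.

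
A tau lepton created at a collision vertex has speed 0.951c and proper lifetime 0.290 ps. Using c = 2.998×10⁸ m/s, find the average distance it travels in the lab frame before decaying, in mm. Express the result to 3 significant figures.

0.267 mm

With β = 0.951, γ = 1/√(1 − 0.951²) = 1/√0.095599 = 3.2342.
Lab-frame lifetime: Δt = γτ = 3.2342 × 0.290 ps = 0.93792 ps.
Distance: d = vΔt = 0.951 × 2.998×10⁸ m/s × 9.3792×10^-13 s = 2.67×10^-4 m = 0.267 mm.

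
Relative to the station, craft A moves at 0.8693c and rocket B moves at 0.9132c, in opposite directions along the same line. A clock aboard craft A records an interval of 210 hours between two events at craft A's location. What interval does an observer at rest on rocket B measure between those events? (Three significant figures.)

1870 hours

Speed of craft A in rocket B's frame: u = (v_A + v_B)/(1 + v_A v_B/c²) = (0.8693 + 0.9132)/(1 + 0.8693×0.9132) = 1.7825/1.79384476 = 0.99368; |u| = 0.99368c.
γ for this relative speed: γ = 1/√(1 − 0.9874) = 8.9087.
Craft A's interval is proper; time dilation gives Δt_B = γΔτ = 8.9087 × 210 hours = 1870 hours.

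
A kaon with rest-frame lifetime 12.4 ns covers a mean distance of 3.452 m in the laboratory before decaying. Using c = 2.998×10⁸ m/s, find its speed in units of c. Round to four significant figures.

0.6805c

Let x = d/(cτ) = 3.452 m / (2.998×10⁸ m/s × 1.240×10^-8 s) = 0.92858. Since d = βγcτ, x = βγ = β/√(1−β²).
Solving: β² = x²/(1+x²) = 0.862261/1.862261 = 0.463018, so β = 0.6805.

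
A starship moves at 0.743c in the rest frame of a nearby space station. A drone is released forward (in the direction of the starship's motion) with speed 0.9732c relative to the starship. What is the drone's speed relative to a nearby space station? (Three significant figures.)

0.996c

Relativistic velocity addition: u = (u' + v)/(1 + u'v/c²), with u' = 0.9732c and v = 0.743c.
Numerator: 0.9732 + 0.743 = 1.7162. Denominator: 1 + (0.9732)(0.743) = 1.7230876.
u = 1.7162/1.7230876 = 0.996, so the speed is 0.996c.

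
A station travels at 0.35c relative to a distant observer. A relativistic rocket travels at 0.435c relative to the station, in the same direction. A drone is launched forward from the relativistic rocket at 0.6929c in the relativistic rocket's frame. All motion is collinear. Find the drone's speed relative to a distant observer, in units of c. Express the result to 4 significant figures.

First combine the drone and relativistic rocket (S''→S'): u₁ = (0.6929 + 0.435)/(1 + 0.6929×0.435) = 1.1279/1.3014115 = 0.86667.
Then combine with the station (S'→S): u = (0.86667 + 0.35)/(1 + 0.86667×0.35) = 1.21667/1.3033345 = 0.93351.

0.9335c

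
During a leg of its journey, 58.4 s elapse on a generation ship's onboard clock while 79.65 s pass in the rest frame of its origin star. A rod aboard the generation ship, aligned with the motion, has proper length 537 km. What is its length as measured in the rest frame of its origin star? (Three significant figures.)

γ = Δt/Δτ = 79.65/58.4 = 1.36387.
L = L₀/γ = 537/1.36387 = 394 km.

394 km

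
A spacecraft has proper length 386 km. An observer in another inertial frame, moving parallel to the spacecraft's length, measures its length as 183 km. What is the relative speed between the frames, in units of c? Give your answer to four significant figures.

0.8805c

Length contraction gives γ = L₀/L = 386/183 = 2.1093.
β = √(1 − 1/γ²) = √0.775238 = 0.8805.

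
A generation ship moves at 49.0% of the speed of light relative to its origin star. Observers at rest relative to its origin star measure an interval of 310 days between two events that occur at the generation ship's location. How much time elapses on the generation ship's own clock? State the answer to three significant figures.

γ = 1/√(1 − β²) = 1/√(1 − 0.2401) = 1/√0.7599 = 1/0.871722 = 1.1472.
The generation ship's clock runs slow as seen from its origin star, so Δτ = Δt/γ = 310/1.1472 = 270 days.

270 days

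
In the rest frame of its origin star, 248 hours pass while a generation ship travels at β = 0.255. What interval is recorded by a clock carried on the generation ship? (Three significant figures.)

γ = 1/√(1 − β²) = 1/√(1 − 0.065025) = 1/√0.934975 = 1/0.966941 = 1.0342.
The moving clock records proper time: Δτ = Δt/γ = 248/1.0342 = 240 hours.

240 hours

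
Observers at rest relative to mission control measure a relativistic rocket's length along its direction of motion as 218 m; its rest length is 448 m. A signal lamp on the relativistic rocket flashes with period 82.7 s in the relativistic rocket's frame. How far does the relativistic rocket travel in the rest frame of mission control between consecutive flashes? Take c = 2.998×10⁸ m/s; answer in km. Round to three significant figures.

4.45×10^7 km

γ = L₀/L = 448/218 = 2.05505.
β = √(1 − 1/γ²) = 0.87362. Lab-frame period = γτ = 2.05505×82.7 s = 169.95 s. Distance = βc × γτ = 0.87362 × 2.998×10⁸ m/s × 169.95 s = 4.4512×10^10 m = 4.45×10^7 km.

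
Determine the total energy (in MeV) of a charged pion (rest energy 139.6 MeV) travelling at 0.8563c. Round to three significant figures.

γ = 1/√(1 − β²) = 1/√(1 − 0.73324969) = 1/√0.26675031 = 1/0.516479 = 1.9362.
Total energy: E = γmc² = 1.9362 × 139.6 MeV = 270 MeV.

270 MeV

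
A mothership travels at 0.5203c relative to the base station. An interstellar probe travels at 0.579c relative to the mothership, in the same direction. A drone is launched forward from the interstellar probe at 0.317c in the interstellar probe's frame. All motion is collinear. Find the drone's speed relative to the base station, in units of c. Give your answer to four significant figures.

0.9164c

Compose velocities in two stages. Stage 1 (into S'): u₁ = (0.317+0.579)/(1+0.317×0.579) = 0.75705.
Stage 2 (into S): u = (0.75705+0.5203)/(1+0.75705×0.5203) = 0.91639, so the speed is 0.9164c.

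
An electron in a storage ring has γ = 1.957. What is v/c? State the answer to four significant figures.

0.8596

β = √(1 − 1/γ²) = √(1 − 1/3.829849) = √0.738893 = 0.8596.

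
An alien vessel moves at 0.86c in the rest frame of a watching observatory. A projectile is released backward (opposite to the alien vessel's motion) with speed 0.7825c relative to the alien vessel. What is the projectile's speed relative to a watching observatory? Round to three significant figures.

Relativistic velocity addition: u = (u' + v)/(1 + u'v/c²), with u' = −0.7825c and v = 0.86c.
Numerator: −0.7825 + 0.86 = 0.0775. Denominator: 1 + (−0.7825)(0.86) = 0.32705.
u = 0.0775/0.32705 = 0.23697, so the speed is 0.237c.

0.237c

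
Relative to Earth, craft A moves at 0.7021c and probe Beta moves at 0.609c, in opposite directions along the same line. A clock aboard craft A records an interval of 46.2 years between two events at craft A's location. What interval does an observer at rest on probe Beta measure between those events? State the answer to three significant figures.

Transform craft A's velocity into probe Beta's frame: (0.7021 + 0.609)/(1 + 0.7021·0.609) = 1.3111/1.4275789, so the relative speed is 0.91841c.
γ for this relative speed: γ = 1/√(1 − 0.843477) = 2.5276.
The clock on craft A records proper time, so probe Beta measures Δt = γΔτ = 2.5276 × 46.2 = 117 years.

117 years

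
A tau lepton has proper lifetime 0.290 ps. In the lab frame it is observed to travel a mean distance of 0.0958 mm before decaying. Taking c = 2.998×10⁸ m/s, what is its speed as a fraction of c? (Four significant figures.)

d = βγcτ ⇒ βγ = d/(cτ) = 9.580×10^-5 m / (8.6942×10^-5 m) = 1.1019.
β = (βγ)/√(1+(βγ)²) = 1.1019/√2.21418 = 0.7405.

0.7405c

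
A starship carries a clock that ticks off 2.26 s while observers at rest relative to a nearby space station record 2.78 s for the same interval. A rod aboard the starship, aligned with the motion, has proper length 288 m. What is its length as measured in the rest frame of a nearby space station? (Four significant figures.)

γ = Δt/Δτ = 2.78/2.26 = 1.23009.
The rod contracts by the same γ: 288 m / 1.23009 = 234.1 m.

234.1 m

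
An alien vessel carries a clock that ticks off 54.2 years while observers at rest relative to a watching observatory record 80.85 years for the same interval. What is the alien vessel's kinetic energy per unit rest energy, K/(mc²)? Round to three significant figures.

0.492

From Δt = γΔτ: γ = 80.85/54.2 = 1.4917.
K/(mc²) = γ − 1 = 1.4917 − 1 = 0.492.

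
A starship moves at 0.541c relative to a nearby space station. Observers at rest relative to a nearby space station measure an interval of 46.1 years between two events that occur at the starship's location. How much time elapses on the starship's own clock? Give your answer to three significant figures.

γ = 1/√(1 − β²) = 1/√(1 − 0.292681) = 1/√0.707319 = 1/0.841023 = 1.189.
The moving clock records proper time: Δτ = Δt/γ = 46.1/1.189 = 38.8 years.

38.8 years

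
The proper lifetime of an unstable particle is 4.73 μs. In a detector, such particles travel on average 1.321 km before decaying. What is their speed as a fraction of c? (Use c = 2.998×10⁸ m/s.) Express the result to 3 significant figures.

0.682c

Lab distance = (lab lifetime)·v = γτ·βc, so βγ = d/(cτ) = 1321/(2.998×10⁸ × 4.730×10^-6) = 0.93156.
With βγ = 0.93156: γ² = 1 + (βγ)² = 1.867804, and β = (βγ)/γ = 0.93156/1.36668 = 0.682.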